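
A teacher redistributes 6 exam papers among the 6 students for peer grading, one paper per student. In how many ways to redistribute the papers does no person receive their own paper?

!6 is the nearest integer to 6!/e.
6! = 720, and 720/e ≈ 264.87, so !6 = 265.

265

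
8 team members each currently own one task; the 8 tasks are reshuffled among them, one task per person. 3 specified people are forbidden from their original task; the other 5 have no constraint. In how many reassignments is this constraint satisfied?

27240

Let A_j be the event that the j-th constrained one is fixed. By inclusion-exclusion over the 3 events:
Σ_{j=0}^{3} (-1)^j C(3,j)(8-j)!
= C(3,0)·8! - C(3,1)·7! + C(3,2)·6! - C(3,3)·5!
= 40320 - 15120 + 2160 - 120
= 27240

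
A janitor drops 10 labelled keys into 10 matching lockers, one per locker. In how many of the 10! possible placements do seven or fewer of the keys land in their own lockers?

Sum C(10,i)·!(10-i) for i = 0..7:
  i=0: C(10,0)·!10 = 1·1334961 = 1334961
  i=1: C(10,1)·!9 = 10·133496 = 1334960
  i=2: C(10,2)·!8 = 45·14833 = 667485
  i=3: C(10,3)·!7 = 120·1854 = 222480
  i=4: C(10,4)·!6 = 210·265 = 55650
  i=5: C(10,5)·!5 = 252·44 = 11088
  i=6: C(10,6)·!4 = 210·9 = 1890
  i=7: C(10,7)·!3 = 120·2 = 240
Total = 3628754.

3628754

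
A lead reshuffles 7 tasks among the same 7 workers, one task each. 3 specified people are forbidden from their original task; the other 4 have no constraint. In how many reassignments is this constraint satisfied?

3216

Inclusion-exclusion on the 3 forbidden self-matches:
Σ_{j=0}^{3} (-1)^j C(3,j)(7-j)!
= C(3,0)·7! - C(3,1)·6! + C(3,2)·5! - C(3,3)·4!
= 5040 - 2160 + 360 - 24
= 3216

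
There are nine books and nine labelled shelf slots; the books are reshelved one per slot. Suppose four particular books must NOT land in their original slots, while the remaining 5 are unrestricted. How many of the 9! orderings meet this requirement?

229080

Inclusion-exclusion on the 4 forbidden self-matches:
Σ_{j=0}^{4} (-1)^j C(4,j)(9-j)!
= C(4,0)·9! - C(4,1)·8! + C(4,2)·7! - C(4,3)·6! + C(4,4)·5!
= 362880 - 161280 + 30240 - 2880 + 120
= 229080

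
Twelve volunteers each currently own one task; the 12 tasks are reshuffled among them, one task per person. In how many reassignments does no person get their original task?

176214841

The number of derangements of 12 is !12 = Σ_{k=0}^{12} (-1)^k·12!/k!
= 12! - 12!/1! + 12!/2! - 12!/3! + 12!/4! - 12!/5! + 12!/6! - 12!/7! + 12!/8! - 12!/9! + 12!/10! - 12!/11! + 12!/12!
= 479001600 - 479001600 + 239500800 - 79833600 + 19958400 - 3991680 + 665280 - 95040 + 11880 - 1320 + 132 - 12 + 1
= 176214841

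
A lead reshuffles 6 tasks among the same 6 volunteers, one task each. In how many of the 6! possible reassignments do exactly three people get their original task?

Choose which 3 of the 6 are fixed: C(6,3) = 20.
The other 3 form a derangement: !3 = 2.
Total: 20 × 2 = 40.

40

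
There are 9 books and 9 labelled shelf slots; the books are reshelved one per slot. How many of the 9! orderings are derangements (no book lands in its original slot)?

!9 = 9! · Σ_{k=0}^{9} (-1)^k/k!
= 9! - 9!/1! + 9!/2! - 9!/3! + 9!/4! - 9!/5! + 9!/6! - 9!/7! + 9!/8! - 9!/9!
= 362880 - 362880 + 181440 - 60480 + 15120 - 3024 + 504 - 72 + 9 - 1
= 133496

133496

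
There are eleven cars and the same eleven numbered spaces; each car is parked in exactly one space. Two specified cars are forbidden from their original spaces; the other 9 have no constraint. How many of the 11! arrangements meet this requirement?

33022080

Let A_j be the event that the j-th constrained one is fixed. By inclusion-exclusion over the 2 events:
Σ_{j=0}^{2} (-1)^j C(2,j)(11-j)!
= C(2,0)·11! - C(2,1)·10! + C(2,2)·9!
= 39916800 - 7257600 + 362880
= 33022080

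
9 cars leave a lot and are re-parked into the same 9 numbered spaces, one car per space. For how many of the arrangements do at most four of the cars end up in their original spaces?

# with exactly i fixed is C(9,i)·!(9-i); sum over i=0..4:
  i=0: C(9,0)·!9 = 1·133496 = 133496
  i=1: C(9,1)·!8 = 9·14833 = 133497
  i=2: C(9,2)·!7 = 36·1854 = 66744
  i=3: C(9,3)·!6 = 84·265 = 22260
  i=4: C(9,4)·!5 = 126·44 = 5544
Total = 361541.

361541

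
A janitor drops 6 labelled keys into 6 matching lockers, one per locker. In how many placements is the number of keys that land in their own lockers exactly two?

135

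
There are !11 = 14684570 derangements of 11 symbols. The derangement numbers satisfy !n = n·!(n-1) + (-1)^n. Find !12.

!12 = 12·14684570 + 1 = 176214841.

176214841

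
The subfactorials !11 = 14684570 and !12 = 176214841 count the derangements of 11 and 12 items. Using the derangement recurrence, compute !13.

2290792932

!13 = (13-1)·(!12 + !11) = 12·(176214841 + 14684570) = 12·190899411 = 2290792932.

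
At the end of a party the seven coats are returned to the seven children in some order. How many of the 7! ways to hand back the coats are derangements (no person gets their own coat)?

1854

By inclusion-exclusion, !7 = Σ (-1)^k · 7!/k! for k=0..7
= 7! - 7!/1! + 7!/2! - 7!/3! + 7!/4! - 7!/5! + 7!/6! - 7!/7!
= 5040 - 5040 + 2520 - 840 + 210 - 42 + 7 - 1
= 1854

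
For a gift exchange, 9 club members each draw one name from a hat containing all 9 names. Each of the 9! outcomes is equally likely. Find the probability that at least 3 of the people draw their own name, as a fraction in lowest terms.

29143/362880

Favorable outcomes: Σ_{i≥3} C(9,i)·!(9-i) = 84·265 + 126·44 + 126·9 + 84·2 + 36·1 + 9·0 + 1·1 = 29143.
Total outcomes: 9! = 362880.
Probability = 29143/362880 = 29143/362880.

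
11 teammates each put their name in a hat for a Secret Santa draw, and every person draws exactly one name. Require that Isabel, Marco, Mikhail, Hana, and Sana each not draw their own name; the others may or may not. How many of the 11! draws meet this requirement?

Let A_j be the event that the j-th constrained one is fixed. By inclusion-exclusion over the 5 events:
Σ_{j=0}^{5} (-1)^j C(5,j)(11-j)!
= C(5,0)·11! - C(5,1)·10! + C(5,2)·9! - C(5,3)·8! + C(5,4)·7! - C(5,5)·6!
= 39916800 - 18144000 + 3628800 - 403200 + 25200 - 720
= 25022880

25022880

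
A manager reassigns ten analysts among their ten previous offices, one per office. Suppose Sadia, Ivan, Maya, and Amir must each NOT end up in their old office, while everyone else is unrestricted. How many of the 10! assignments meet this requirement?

Inclusion-exclusion on the 4 forbidden self-matches:
Σ_{j=0}^{4} (-1)^j C(4,j)(10-j)!
= C(4,0)·10! - C(4,1)·9! + C(4,2)·8! - C(4,3)·7! + C(4,4)·6!
= 3628800 - 1451520 + 241920 - 20160 + 720
= 2399760

2399760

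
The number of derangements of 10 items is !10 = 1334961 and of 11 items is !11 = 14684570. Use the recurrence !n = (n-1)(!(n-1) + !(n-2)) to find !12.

176214841

!12 = (12-1)·(!11 + !10) = 11·(14684570 + 1334961) = 11·16019531 = 176214841.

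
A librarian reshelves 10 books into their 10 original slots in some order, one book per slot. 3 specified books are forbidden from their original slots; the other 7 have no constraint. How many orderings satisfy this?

2656080

Inclusion-exclusion on the 3 forbidden self-matches:
Σ_{j=0}^{3} (-1)^j C(3,j)(10-j)!
= C(3,0)·10! - C(3,1)·9! + C(3,2)·8! - C(3,3)·7!
= 3628800 - 1088640 + 120960 - 5040
= 2656080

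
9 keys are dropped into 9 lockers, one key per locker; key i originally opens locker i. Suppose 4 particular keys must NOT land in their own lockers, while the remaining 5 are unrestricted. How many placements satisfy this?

229080

Let A_j be the event that the j-th constrained one is fixed. By inclusion-exclusion over the 4 events:
Σ_{j=0}^{4} (-1)^j C(4,j)(9-j)!
= C(4,0)·9! - C(4,1)·8! + C(4,2)·7! - C(4,3)·6! + C(4,4)·5!
= 362880 - 161280 + 30240 - 2880 + 120
= 229080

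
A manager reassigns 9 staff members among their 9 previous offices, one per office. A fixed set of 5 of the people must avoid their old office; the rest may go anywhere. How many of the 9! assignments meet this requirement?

205056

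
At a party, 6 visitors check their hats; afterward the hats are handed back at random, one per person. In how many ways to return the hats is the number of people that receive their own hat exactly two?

135

Pick the 2 fixed positions: C(6,2) = 15 ways.
The remaining 4 must be deranged: !4 = 9.
Total: 15 × 9 = 135.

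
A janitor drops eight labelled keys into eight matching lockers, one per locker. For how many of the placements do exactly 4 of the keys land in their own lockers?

630

Pick the 4 fixed positions: C(8,4) = 70 ways.
The other 4 form a derangement: !4 = 9.
Total: 70 × 9 = 630.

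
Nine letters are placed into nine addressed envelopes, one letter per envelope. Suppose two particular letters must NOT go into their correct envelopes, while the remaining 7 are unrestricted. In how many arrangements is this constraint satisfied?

287280

Inclusion-exclusion on the 2 forbidden self-matches:
Σ_{j=0}^{2} (-1)^j C(2,j)(9-j)!
= C(2,0)·9! - C(2,1)·8! + C(2,2)·7!
= 362880 - 80640 + 5040
= 287280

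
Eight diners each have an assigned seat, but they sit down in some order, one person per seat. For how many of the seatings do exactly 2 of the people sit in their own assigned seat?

7420

Choose which 2 of the 8 are fixed: C(8,2) = 28.
The remaining 6 must be deranged: !6 = 265.
Total: 28 × 265 = 7420.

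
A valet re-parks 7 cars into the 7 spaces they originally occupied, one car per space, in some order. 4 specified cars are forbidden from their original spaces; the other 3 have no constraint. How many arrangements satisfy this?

Let A_j be the event that the j-th constrained one is fixed. By inclusion-exclusion over the 4 events:
Σ_{j=0}^{4} (-1)^j C(4,j)(7-j)!
= C(4,0)·7! - C(4,1)·6! + C(4,2)·5! - C(4,3)·4! + C(4,4)·3!
= 5040 - 2880 + 720 - 96 + 6
= 2790

2790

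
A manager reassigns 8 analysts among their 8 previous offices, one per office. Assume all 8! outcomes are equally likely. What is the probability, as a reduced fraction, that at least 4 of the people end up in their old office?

257/13440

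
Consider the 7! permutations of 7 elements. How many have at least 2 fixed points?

Sum C(7,i)·!(7-i) for i = 2..7:
  i=2: C(7,2)·!5 = 21·44 = 924
  i=3: C(7,3)·!4 = 35·9 = 315
  i=4: C(7,4)·!3 = 35·2 = 70
  i=5: C(7,5)·!2 = 21·1 = 21
  i=6: C(7,6)·!1 = 7·0 = 0
  i=7: C(7,7)·!0 = 1·1 = 1
Total = 1331.

1331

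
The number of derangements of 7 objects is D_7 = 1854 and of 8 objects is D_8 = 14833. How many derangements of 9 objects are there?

133496

D_9 = (9-1)·(D_8 + D_7) = 8·(14833 + 1854) = 8·16687 = 133496.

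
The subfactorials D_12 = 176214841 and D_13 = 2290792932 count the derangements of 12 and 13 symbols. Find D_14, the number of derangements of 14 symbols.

32071101049

D_14 = (14-1)·(D_13 + D_12) = 13·(2290792932 + 176214841) = 13·2467007773 = 32071101049.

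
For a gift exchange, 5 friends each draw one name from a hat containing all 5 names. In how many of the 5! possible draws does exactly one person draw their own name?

45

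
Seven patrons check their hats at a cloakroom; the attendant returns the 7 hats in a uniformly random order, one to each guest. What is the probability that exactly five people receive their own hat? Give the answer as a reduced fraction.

Favorable outcomes: C(7,5)·!2 = 21·1 = 21.
Total outcomes: 7! = 5040.
Probability = 21/5040 = 1/240.

1/240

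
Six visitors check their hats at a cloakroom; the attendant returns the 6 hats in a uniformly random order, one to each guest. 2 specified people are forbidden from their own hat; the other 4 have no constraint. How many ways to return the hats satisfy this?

504

Let A_j be the event that the j-th constrained one is fixed. By inclusion-exclusion over the 2 events:
Σ_{j=0}^{2} (-1)^j C(2,j)(6-j)!
= C(2,0)·6! - C(2,1)·5! + C(2,2)·4!
= 720 - 240 + 24
= 504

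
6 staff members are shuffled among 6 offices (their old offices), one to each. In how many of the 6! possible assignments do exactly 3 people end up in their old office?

Choose which 3 of the 6 are fixed: C(6,3) = 20.
The other 3 form a derangement: !3 = 2.
Total: 20 × 2 = 40.

40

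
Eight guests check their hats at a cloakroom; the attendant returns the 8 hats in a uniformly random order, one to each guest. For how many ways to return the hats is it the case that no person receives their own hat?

14833

The subfactorial !8 = [8!/e] (nearest integer).
8! = 40320, and 40320/e ≈ 14832.90, so !8 = 14833.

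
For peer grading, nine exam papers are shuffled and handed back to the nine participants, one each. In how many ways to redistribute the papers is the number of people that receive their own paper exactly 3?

Pick the 3 fixed positions: C(9,3) = 84 ways.
The remaining 6 must be deranged: !6 = 265.
Total: 84 × 265 = 22260.

22260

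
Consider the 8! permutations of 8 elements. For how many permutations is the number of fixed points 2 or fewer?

Sum C(8,i)·!(8-i) for i = 0..2:
  i=0: C(8,0)·!8 = 1·14833 = 14833
  i=1: C(8,1)·!7 = 8·1854 = 14832
  i=2: C(8,2)·!6 = 28·265 = 7420
Total = 37085.

37085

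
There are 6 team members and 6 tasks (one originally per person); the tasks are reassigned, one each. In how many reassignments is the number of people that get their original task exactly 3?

40

Choose which 3 of the 6 are fixed: C(6,3) = 20.
The remaining 3 must be deranged: !3 = 2.
Total: 20 × 2 = 40.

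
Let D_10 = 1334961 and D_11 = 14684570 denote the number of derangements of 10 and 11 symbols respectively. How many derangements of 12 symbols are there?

176214841

D_12 = (12-1)·(D_11 + D_10) = 11·(14684570 + 1334961) = 11·16019531 = 176214841.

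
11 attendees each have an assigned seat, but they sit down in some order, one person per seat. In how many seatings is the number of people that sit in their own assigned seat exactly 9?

Pick the 9 fixed positions: C(11,9) = 55 ways.
The remaining 2 must be deranged: !2 = 1.
Total: 55 × 1 = 55.

55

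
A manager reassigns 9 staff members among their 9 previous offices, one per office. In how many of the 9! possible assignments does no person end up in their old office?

133496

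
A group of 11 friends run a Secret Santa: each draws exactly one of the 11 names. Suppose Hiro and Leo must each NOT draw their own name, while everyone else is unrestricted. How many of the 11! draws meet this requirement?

33022080

Inclusion-exclusion on the 2 forbidden self-matches:
Σ_{j=0}^{2} (-1)^j C(2,j)(11-j)!
= C(2,0)·11! - C(2,1)·10! + C(2,2)·9!
= 39916800 - 7257600 + 362880
= 33022080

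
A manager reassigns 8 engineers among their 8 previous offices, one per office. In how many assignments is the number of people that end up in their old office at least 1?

25487

# with exactly i fixed is C(8,i)·!(8-i); sum over i=1..8:
  i=1: C(8,1)·!7 = 8·1854 = 14832
  i=2: C(8,2)·!6 = 28·265 = 7420
  i=3: C(8,3)·!5 = 56·44 = 2464
  i=4: C(8,4)·!4 = 70·9 = 630
  i=5: C(8,5)·!3 = 56·2 = 112
  i=6: C(8,6)·!2 = 28·1 = 28
  i=7: C(8,7)·!1 = 8·0 = 0
  i=8: C(8,8)·!0 = 1·1 = 1
Total = 25487.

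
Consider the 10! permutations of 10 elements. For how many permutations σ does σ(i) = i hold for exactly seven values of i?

240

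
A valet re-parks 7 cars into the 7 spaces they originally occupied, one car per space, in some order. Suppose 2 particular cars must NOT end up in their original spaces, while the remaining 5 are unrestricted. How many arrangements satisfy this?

3720

Let A_j be the event that the j-th constrained one is fixed. By inclusion-exclusion over the 2 events:
Σ_{j=0}^{2} (-1)^j C(2,j)(7-j)!
= C(2,0)·7! - C(2,1)·6! + C(2,2)·5!
= 5040 - 1440 + 120
= 3720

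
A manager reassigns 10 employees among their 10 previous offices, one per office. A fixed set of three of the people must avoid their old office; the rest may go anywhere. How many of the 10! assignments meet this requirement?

Inclusion-exclusion on the 3 forbidden self-matches:
Σ_{j=0}^{3} (-1)^j C(3,j)(10-j)!
= C(3,0)·10! - C(3,1)·9! + C(3,2)·8! - C(3,3)·7!
= 3628800 - 1088640 + 120960 - 5040
= 2656080

2656080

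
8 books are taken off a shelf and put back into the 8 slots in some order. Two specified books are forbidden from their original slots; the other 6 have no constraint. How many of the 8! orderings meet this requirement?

30960

Let A_j be the event that the j-th constrained one is fixed. By inclusion-exclusion over the 2 events:
Σ_{j=0}^{2} (-1)^j C(2,j)(8-j)!
= C(2,0)·8! - C(2,1)·7! + C(2,2)·6!
= 40320 - 10080 + 720
= 30960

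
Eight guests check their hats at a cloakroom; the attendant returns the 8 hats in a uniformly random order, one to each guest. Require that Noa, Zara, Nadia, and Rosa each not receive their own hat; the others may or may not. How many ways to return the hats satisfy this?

Inclusion-exclusion on the 4 forbidden self-matches:
Σ_{j=0}^{4} (-1)^j C(4,j)(8-j)!
= C(4,0)·8! - C(4,1)·7! + C(4,2)·6! - C(4,3)·5! + C(4,4)·4!
= 40320 - 20160 + 4320 - 480 + 24
= 24024

24024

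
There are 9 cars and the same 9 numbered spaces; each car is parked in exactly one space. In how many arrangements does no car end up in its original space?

133496

!9 = 9! · Σ_{k=0}^{9} (-1)^k/k!
= 9! - 9!/1! + 9!/2! - 9!/3! + 9!/4! - 9!/5! + 9!/6! - 9!/7! + 9!/8! - 9!/9!
= 362880 - 362880 + 181440 - 60480 + 15120 - 3024 + 504 - 72 + 9 - 1
= 133496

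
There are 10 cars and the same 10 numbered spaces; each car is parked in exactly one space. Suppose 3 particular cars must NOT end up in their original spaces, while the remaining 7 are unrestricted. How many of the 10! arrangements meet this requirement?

2656080

Inclusion-exclusion on the 3 forbidden self-matches:
Σ_{j=0}^{3} (-1)^j C(3,j)(10-j)!
= C(3,0)·10! - C(3,1)·9! + C(3,2)·8! - C(3,3)·7!
= 3628800 - 1088640 + 120960 - 5040
= 2656080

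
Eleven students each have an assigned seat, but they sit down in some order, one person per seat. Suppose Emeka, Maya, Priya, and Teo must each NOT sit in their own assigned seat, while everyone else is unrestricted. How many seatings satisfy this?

27422640

Let A_j be the event that the j-th constrained one is fixed. By inclusion-exclusion over the 4 events:
Σ_{j=0}^{4} (-1)^j C(4,j)(11-j)!
= C(4,0)·11! - C(4,1)·10! + C(4,2)·9! - C(4,3)·8! + C(4,4)·7!
= 39916800 - 14515200 + 2177280 - 161280 + 5040
= 27422640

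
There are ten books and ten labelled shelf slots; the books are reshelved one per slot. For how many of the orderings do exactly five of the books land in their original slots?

Choose which 5 of the 10 are fixed: C(10,5) = 252.
The remaining 5 must be deranged: !5 = 44.
Total: 252 × 44 = 11088.

11088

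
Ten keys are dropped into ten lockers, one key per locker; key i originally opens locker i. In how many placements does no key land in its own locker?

1334961

By inclusion-exclusion, !10 = Σ (-1)^k · 10!/k! for k=0..10
= 10! - 10!/1! + 10!/2! - 10!/3! + 10!/4! - 10!/5! + 10!/6! - 10!/7! + 10!/8! - 10!/9! + 10!/10!
= 3628800 - 3628800 + 1814400 - 604800 + 151200 - 30240 + 5040 - 720 + 90 - 10 + 1
= 1334961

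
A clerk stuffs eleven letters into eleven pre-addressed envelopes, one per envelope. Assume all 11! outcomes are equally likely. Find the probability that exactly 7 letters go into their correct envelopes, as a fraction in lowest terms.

1/13440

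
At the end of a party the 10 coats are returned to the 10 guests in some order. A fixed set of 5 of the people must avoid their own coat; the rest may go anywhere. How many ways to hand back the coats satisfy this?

Inclusion-exclusion on the 5 forbidden self-matches:
Σ_{j=0}^{5} (-1)^j C(5,j)(10-j)!
= C(5,0)·10! - C(5,1)·9! + C(5,2)·8! - C(5,3)·7! + C(5,4)·6! - C(5,5)·5!
= 3628800 - 1814400 + 403200 - 50400 + 3600 - 120
= 2170680

2170680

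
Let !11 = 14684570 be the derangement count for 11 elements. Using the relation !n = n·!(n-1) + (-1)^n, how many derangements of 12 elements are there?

!12 = 12·14684570 + 1 = 176214841.

176214841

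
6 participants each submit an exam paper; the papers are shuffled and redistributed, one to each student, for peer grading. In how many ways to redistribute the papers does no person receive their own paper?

265

The subfactorial !6 = [6!/e] (nearest integer).
6! = 720, and 720/e ≈ 264.87, so !6 = 265.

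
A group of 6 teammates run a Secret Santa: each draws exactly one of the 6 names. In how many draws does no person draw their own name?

265

Use !n = (n-1)(!(n-1) + !(n-2)).
!6 = 5·(44 + 9) = 5·53 = 265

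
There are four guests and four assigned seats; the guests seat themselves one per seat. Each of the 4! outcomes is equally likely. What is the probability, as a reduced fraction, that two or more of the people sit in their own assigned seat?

Favorable outcomes: Σ_{i≥2} C(4,i)·!(4-i) = 6·1 + 4·0 + 1·1 = 7.
Total outcomes: 4! = 24.
Probability = 7/24 = 7/24.

7/24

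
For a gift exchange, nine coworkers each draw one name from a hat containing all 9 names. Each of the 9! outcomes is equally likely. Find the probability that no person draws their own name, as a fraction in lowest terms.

16687/45360

Favorable outcomes: !9 = 133496.
Total outcomes: 9! = 362880.
Probability = 133496/362880 = 16687/45360.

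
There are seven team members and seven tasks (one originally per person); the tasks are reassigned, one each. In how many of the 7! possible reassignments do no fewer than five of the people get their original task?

22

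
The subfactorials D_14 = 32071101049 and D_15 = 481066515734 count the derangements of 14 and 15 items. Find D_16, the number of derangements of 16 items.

D_16 = (16-1)·(D_15 + D_14) = 15·(481066515734 + 32071101049) = 15·513137616783 = 7697064251745.

7697064251745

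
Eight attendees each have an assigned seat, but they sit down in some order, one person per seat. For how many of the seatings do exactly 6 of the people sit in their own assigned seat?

28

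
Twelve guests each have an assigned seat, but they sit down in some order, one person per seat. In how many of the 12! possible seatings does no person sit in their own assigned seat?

176214841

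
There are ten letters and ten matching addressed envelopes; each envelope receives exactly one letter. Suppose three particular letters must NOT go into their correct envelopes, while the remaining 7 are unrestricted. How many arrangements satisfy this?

2656080

Let A_j be the event that the j-th constrained one is fixed. By inclusion-exclusion over the 3 events:
Σ_{j=0}^{3} (-1)^j C(3,j)(10-j)!
= C(3,0)·10! - C(3,1)·9! + C(3,2)·8! - C(3,3)·7!
= 3628800 - 1088640 + 120960 - 5040
= 2656080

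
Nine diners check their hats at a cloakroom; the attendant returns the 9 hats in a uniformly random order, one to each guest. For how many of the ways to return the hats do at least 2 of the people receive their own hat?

95887

# with exactly i fixed is C(9,i)·!(9-i); sum over i=2..9:
  i=2: C(9,2)·!7 = 36·1854 = 66744
  i=3: C(9,3)·!6 = 84·265 = 22260
  i=4: C(9,4)·!5 = 126·44 = 5544
  i=5: C(9,5)·!4 = 126·9 = 1134
  i=6: C(9,6)·!3 = 84·2 = 168
  i=7: C(9,7)·!2 = 36·1 = 36
  i=8: C(9,8)·!1 = 9·0 = 0
  i=9: C(9,9)·!0 = 1·1 = 1
Total = 95887.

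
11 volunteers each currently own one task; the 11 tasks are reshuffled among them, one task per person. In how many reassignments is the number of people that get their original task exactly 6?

Pick the 6 fixed positions: C(11,6) = 462 ways.
The other 5 form a derangement: !5 = 44.
Total: 462 × 44 = 20328.

20328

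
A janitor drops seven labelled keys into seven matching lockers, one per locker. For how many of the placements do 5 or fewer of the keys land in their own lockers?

5039

# with exactly i fixed is C(7,i)·!(7-i); sum over i=0..5:
  i=0: C(7,0)·!7 = 1·1854 = 1854
  i=1: C(7,1)·!6 = 7·265 = 1855
  i=2: C(7,2)·!5 = 21·44 = 924
  i=3: C(7,3)·!4 = 35·9 = 315
  i=4: C(7,4)·!3 = 35·2 = 70
  i=5: C(7,5)·!2 = 21·1 = 21
Total = 5039.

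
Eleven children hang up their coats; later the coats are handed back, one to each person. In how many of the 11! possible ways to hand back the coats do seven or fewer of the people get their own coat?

39916414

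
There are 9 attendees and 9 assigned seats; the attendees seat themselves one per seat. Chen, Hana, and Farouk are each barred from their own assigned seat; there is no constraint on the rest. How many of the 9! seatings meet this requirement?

Let A_j be the event that the j-th constrained one is fixed. By inclusion-exclusion over the 3 events:
Σ_{j=0}^{3} (-1)^j C(3,j)(9-j)!
= C(3,0)·9! - C(3,1)·8! + C(3,2)·7! - C(3,3)·6!
= 362880 - 120960 + 15120 - 720
= 256320

256320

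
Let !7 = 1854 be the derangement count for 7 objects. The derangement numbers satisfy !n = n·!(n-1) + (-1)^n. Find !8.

!8 = 8·1854 + 1 = 14833.

14833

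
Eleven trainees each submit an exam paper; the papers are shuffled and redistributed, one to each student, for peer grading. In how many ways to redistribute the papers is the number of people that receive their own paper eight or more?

386

# with exactly i fixed is C(11,i)·!(11-i); sum over i=8..11:
  i=8: C(11,8)·!3 = 165·2 = 330
  i=9: C(11,9)·!2 = 55·1 = 55
  i=10: C(11,10)·!1 = 11·0 = 0
  i=11: C(11,11)·!0 = 1·1 = 1
Total = 386.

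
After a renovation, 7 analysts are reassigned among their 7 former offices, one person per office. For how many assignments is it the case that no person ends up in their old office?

Recurrence: !7 = 6·(!6 + !5).
!7 = 6·(265 + 44) = 6·309 = 1854

1854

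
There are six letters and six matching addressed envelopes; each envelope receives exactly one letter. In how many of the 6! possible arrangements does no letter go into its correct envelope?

Use !n = n·!(n-1) + (-1)^n.
!6 = 6·44 + 1 = 265

265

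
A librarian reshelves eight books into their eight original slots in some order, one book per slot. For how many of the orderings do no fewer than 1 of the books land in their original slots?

Sum C(8,i)·!(8-i) for i = 1..8:
  i=1: C(8,1)·!7 = 8·1854 = 14832
  i=2: C(8,2)·!6 = 28·265 = 7420
  i=3: C(8,3)·!5 = 56·44 = 2464
  i=4: C(8,4)·!4 = 70·9 = 630
  i=5: C(8,5)·!3 = 56·2 = 112
  i=6: C(8,6)·!2 = 28·1 = 28
  i=7: C(8,7)·!1 = 8·0 = 0
  i=8: C(8,8)·!0 = 1·1 = 1
Total = 25487.

25487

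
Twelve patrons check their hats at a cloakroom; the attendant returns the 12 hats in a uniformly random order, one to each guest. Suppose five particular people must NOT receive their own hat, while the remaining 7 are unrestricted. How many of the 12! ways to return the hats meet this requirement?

Let A_j be the event that the j-th constrained one is fixed. By inclusion-exclusion over the 5 events:
Σ_{j=0}^{5} (-1)^j C(5,j)(12-j)!
= C(5,0)·12! - C(5,1)·11! + C(5,2)·10! - C(5,3)·9! + C(5,4)·8! - C(5,5)·7!
= 479001600 - 199584000 + 36288000 - 3628800 + 201600 - 5040
= 312273360

312273360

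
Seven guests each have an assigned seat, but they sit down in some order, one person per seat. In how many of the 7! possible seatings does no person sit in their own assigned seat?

1854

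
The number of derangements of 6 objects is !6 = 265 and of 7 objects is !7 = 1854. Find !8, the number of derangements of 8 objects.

14833

!8 = (8-1)·(!7 + !6) = 7·(1854 + 265) = 7·2119 = 14833.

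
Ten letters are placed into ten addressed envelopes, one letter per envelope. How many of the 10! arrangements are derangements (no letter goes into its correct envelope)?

The subfactorial !10 = [10!/e] (nearest integer).
10! = 3628800, and 3628800/e ≈ 1334960.92, so !10 = 1334961.

1334961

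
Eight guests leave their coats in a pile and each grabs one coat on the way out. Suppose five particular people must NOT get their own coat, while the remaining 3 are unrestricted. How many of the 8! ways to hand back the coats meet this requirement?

21234

Inclusion-exclusion on the 5 forbidden self-matches:
Σ_{j=0}^{5} (-1)^j C(5,j)(8-j)!
= C(5,0)·8! - C(5,1)·7! + C(5,2)·6! - C(5,3)·5! + C(5,4)·4! - C(5,5)·3!
= 40320 - 25200 + 7200 - 1200 + 120 - 6
= 21234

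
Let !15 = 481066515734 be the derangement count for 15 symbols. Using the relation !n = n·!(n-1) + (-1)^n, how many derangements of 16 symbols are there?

7697064251745

!16 = 16·481066515734 + 1 = 7697064251745.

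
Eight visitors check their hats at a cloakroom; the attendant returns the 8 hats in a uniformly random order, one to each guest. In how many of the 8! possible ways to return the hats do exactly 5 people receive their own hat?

Choose which 5 of the 8 are fixed: C(8,5) = 56.
The other 3 form a derangement: !3 = 2.
Total: 56 × 2 = 112.

112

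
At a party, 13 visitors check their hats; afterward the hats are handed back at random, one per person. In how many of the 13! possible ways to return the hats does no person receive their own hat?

Recurrence: !13 = 12·(!12 + !11).
!13 = 12·(176214841 + 14684570) = 12·190899411 = 2290792932

2290792932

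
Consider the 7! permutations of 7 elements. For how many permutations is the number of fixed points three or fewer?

4948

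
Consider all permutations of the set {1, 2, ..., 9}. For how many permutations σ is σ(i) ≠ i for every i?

133496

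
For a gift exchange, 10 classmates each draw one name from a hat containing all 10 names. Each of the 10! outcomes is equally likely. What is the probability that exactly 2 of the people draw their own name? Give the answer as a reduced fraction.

Favorable outcomes: C(10,2)·!8 = 45·14833 = 667485.
Total outcomes: 10! = 3628800.
Probability = 667485/3628800 = 2119/11520.

2119/11520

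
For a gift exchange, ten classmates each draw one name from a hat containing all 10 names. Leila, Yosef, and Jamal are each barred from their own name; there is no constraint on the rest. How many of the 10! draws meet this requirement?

2656080

Let A_j be the event that the j-th constrained one is fixed. By inclusion-exclusion over the 3 events:
Σ_{j=0}^{3} (-1)^j C(3,j)(10-j)!
= C(3,0)·10! - C(3,1)·9! + C(3,2)·8! - C(3,3)·7!
= 3628800 - 1088640 + 120960 - 5040
= 2656080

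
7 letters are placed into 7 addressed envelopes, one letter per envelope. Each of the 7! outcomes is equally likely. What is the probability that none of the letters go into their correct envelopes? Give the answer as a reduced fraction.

103/280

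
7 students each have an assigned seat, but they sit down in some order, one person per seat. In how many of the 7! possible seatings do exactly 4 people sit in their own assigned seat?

Choose which 4 of the 7 are fixed: C(7,4) = 35.
The other 3 form a derangement: !3 = 2.
Total: 35 × 2 = 70.

70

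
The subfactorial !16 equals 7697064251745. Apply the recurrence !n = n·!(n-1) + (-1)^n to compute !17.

130850092279664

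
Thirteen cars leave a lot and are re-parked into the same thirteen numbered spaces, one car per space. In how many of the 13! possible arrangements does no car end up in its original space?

Use !n = (n-1)(!(n-1) + !(n-2)).
!13 = 12·(176214841 + 14684570) = 12·190899411 = 2290792932

2290792932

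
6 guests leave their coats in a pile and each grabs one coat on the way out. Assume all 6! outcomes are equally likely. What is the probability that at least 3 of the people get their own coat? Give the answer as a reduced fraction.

Favorable outcomes: Σ_{i≥3} C(6,i)·!(6-i) = 20·2 + 15·1 + 6·0 + 1·1 = 56.
Total outcomes: 6! = 720.
Probability = 56/720 = 7/90.

7/90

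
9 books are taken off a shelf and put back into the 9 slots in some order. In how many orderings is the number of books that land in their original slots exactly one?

133497

Pick the single fixed position: C(9,1) = 9 ways.
The remaining 8 must be deranged: !8 = 14833.
Total: 9 × 14833 = 133497.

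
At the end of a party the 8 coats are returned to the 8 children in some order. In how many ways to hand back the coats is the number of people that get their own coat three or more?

3235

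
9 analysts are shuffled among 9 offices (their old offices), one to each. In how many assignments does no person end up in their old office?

133496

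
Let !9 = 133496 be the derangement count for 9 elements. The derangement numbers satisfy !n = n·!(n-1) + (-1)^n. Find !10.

1334961

!10 = 10·133496 + 1 = 1334961.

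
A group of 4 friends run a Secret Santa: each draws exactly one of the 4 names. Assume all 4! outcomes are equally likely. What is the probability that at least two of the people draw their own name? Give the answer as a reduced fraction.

7/24

Favorable outcomes: Σ_{i≥2} C(4,i)·!(4-i) = 6·1 + 4·0 + 1·1 = 7.
Total outcomes: 4! = 24.
Probability = 7/24 = 7/24.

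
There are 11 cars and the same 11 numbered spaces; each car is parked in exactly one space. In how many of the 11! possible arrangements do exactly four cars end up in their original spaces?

611820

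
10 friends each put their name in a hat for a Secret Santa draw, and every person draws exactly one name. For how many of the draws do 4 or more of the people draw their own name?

68914

Sum C(10,i)·!(10-i) for i = 4..10:
  i=4: C(10,4)·!6 = 210·265 = 55650
  i=5: C(10,5)·!5 = 252·44 = 11088
  i=6: C(10,6)·!4 = 210·9 = 1890
  i=7: C(10,7)·!3 = 120·2 = 240
  i=8: C(10,8)·!2 = 45·1 = 45
  i=9: C(10,9)·!1 = 10·0 = 0
  i=10: C(10,10)·!0 = 1·1 = 1
Total = 68914.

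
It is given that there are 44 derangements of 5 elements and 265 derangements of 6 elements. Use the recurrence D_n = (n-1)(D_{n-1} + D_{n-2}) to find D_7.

1854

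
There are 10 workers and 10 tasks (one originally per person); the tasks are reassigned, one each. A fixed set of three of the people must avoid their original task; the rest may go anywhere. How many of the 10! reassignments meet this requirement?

2656080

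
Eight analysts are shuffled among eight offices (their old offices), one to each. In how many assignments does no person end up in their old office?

The subfactorial !8 = [8!/e] (nearest integer).
8! = 40320, and 40320/e ≈ 14832.90, so !8 = 14833.

14833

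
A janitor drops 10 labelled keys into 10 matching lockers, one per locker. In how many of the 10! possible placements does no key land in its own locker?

1334961

Use !n = (n-1)(!(n-1) + !(n-2)).
!10 = 9·(133496 + 14833) = 9·148329 = 1334961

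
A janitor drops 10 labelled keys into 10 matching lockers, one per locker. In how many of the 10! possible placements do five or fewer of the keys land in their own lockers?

3626624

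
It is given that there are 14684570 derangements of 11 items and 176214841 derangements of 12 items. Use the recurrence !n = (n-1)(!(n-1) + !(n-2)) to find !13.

2290792932

!13 = (13-1)·(!12 + !11) = 12·(176214841 + 14684570) = 12·190899411 = 2290792932.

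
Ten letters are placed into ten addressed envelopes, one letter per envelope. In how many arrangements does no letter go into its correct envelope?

1334961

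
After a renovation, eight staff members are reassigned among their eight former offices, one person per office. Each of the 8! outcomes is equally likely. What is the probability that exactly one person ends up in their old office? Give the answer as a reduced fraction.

103/280

Favorable outcomes: C(8,1)·!7 = 8·1854 = 14832.
Total outcomes: 8! = 40320.
Probability = 14832/40320 = 103/280.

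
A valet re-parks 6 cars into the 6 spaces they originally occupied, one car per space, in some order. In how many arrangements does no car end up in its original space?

265

Recurrence: !6 = 6·!5 + (-1)^6.
!6 = 6·44 + 1 = 265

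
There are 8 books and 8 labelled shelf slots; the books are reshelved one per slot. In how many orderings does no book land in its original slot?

14833

The number of derangements of 8 is !8 = Σ_{k=0}^{8} (-1)^k·8!/k!
= 8! - 8!/1! + 8!/2! - 8!/3! + 8!/4! - 8!/5! + 8!/6! - 8!/7! + 8!/8!
= 40320 - 40320 + 20160 - 6720 + 1680 - 336 + 56 - 8 + 1
= 14833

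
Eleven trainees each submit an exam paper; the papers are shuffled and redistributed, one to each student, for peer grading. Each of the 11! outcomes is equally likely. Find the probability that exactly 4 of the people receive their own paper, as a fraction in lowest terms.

103/6720

Favorable outcomes: C(11,4)·!7 = 330·1854 = 611820.
Total outcomes: 11! = 39916800.
Probability = 611820/39916800 = 103/6720.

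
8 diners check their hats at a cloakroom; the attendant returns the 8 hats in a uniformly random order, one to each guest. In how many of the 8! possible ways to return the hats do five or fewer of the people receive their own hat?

Sum C(8,i)·!(8-i) for i = 0..5:
  i=0: C(8,0)·!8 = 1·14833 = 14833
  i=1: C(8,1)·!7 = 8·1854 = 14832
  i=2: C(8,2)·!6 = 28·265 = 7420
  i=3: C(8,3)·!5 = 56·44 = 2464
  i=4: C(8,4)·!4 = 70·9 = 630
  i=5: C(8,5)·!3 = 56·2 = 112
Total = 40291.

40291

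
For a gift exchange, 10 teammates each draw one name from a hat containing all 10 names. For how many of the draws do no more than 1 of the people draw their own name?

2669921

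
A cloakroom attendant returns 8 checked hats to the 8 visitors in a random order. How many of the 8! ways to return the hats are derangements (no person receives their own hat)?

14833

By inclusion-exclusion, !8 = Σ (-1)^k · 8!/k! for k=0..8
= 8! - 8!/1! + 8!/2! - 8!/3! + 8!/4! - 8!/5! + 8!/6! - 8!/7! + 8!/8!
= 40320 - 40320 + 20160 - 6720 + 1680 - 336 + 56 - 8 + 1
= 14833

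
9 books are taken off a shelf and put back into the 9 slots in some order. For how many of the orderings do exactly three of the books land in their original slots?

Pick the 3 fixed positions: C(9,3) = 84 ways.
The other 6 form a derangement: !6 = 265.
Total: 84 × 265 = 22260.

22260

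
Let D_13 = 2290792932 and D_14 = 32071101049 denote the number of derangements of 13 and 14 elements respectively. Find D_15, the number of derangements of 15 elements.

481066515734

D_15 = (15-1)·(D_14 + D_13) = 14·(32071101049 + 2290792932) = 14·34361893981 = 481066515734.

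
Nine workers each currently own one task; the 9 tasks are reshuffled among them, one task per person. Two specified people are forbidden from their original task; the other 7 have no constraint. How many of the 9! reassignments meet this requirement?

287280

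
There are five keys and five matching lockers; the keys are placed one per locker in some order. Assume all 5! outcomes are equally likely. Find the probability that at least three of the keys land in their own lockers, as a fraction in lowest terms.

Favorable outcomes: Σ_{i≥3} C(5,i)·!(5-i) = 10·1 + 5·0 + 1·1 = 11.
Total outcomes: 5! = 120.
Probability = 11/120 = 11/120.

11/120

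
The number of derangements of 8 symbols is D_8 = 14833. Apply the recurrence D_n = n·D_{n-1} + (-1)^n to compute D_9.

133496

D_9 = 9·14833 - 1 = 133496.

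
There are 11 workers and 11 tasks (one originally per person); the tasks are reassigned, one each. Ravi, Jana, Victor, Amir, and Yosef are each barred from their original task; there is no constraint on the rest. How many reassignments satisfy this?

25022880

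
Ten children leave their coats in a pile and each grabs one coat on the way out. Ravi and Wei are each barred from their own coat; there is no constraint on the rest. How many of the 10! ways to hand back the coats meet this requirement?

Let A_j be the event that the j-th constrained one is fixed. By inclusion-exclusion over the 2 events:
Σ_{j=0}^{2} (-1)^j C(2,j)(10-j)!
= C(2,0)·10! - C(2,1)·9! + C(2,2)·8!
= 3628800 - 725760 + 40320
= 2943360

2943360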